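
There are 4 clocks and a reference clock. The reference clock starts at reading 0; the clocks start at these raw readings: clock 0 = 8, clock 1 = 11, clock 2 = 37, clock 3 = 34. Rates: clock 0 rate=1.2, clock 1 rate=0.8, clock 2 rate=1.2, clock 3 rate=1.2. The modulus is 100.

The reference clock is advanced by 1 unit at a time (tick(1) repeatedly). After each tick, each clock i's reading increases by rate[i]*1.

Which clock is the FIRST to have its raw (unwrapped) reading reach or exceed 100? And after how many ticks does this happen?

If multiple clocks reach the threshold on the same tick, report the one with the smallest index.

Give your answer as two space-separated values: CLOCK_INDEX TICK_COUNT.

clock 0: start=8, rate=1.2, needs 100-8 = 92; ticks = ceil(92/1.2) = ceil(76.6667) = 77; reading at tick 77 = 8 + 1.2*77 = 100.4000
clock 1: start=11, rate=0.8, needs 100-11 = 89; ticks = ceil(89/0.8) = ceil(111.2500) = 112; reading at tick 112 = 11 + 0.8*112 = 100.6000
clock 2: start=37, rate=1.2, needs 100-37 = 63; ticks = ceil(63/1.2) = ceil(52.5000) = 53; reading at tick 53 = 37 + 1.2*53 = 100.6000
clock 3: start=34, rate=1.2, needs 100-34 = 66; ticks = ceil(66/1.2) = ceil(55.0000) = 55; reading at tick 55 = 34 + 1.2*55 = 100.0000
Minimum tick count = 53; winners = [2]; smallest index = 2

Answer: 2 53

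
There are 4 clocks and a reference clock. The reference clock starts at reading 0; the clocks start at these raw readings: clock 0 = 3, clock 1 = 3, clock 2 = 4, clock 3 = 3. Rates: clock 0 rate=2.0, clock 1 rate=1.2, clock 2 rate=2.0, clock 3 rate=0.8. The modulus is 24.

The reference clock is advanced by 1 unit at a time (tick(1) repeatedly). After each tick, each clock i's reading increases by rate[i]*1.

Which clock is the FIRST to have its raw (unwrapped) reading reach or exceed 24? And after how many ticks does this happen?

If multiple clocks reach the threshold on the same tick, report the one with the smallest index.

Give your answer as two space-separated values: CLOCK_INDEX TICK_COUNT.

clock 0: start=3, rate=2.0, needs 24-3 = 21; ticks = ceil(21/2.0) = ceil(10.5000) = 11; reading at tick 11 = 3 + 2.0*11 = 25.0000
clock 1: start=3, rate=1.2, needs 24-3 = 21; ticks = ceil(21/1.2) = ceil(17.5000) = 18; reading at tick 18 = 3 + 1.2*18 = 24.6000
clock 2: start=4, rate=2.0, needs 24-4 = 20; ticks = ceil(20/2.0) = ceil(10.0000) = 10; reading at tick 10 = 4 + 2.0*10 = 24.0000
clock 3: start=3, rate=0.8, needs 24-3 = 21; ticks = ceil(21/0.8) = ceil(26.2500) = 27; reading at tick 27 = 3 + 0.8*27 = 24.6000
Minimum tick count = 10; winners = [2]; smallest index = 2

Answer: 2 10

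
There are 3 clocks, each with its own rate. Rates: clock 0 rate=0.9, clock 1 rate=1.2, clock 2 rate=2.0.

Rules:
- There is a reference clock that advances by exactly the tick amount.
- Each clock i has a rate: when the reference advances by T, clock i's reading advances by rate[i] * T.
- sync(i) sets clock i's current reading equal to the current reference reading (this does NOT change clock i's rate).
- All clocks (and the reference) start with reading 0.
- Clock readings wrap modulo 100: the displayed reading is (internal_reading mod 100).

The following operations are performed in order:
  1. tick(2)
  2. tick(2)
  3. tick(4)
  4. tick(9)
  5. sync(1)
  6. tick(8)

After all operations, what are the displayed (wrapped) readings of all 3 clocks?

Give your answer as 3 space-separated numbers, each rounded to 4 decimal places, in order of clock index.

Answer: 22.5000 26.6000 50.0000

Derivation:
After op 1 tick(2): ref=2.0000 raw=[1.8000 2.4000 4.0000]
After op 2 tick(2): ref=4.0000 raw=[3.6000 4.8000 8.0000]
After op 3 tick(4): ref=8.0000 raw=[7.2000 9.6000 16.0000]
After op 4 tick(9): ref=17.0000 raw=[15.3000 20.4000 34.0000]
After op 5 sync(1): ref=17.0000 raw=[15.3000 17.0000 34.0000]
After op 6 tick(8): ref=25.0000 raw=[22.5000 26.6000 50.0000]
Wrap final raw readings (mod 100): 22.5000 mod 100 = 22.5000; 26.6000 mod 100 = 26.6000; 50.0000 mod 100 = 50.0000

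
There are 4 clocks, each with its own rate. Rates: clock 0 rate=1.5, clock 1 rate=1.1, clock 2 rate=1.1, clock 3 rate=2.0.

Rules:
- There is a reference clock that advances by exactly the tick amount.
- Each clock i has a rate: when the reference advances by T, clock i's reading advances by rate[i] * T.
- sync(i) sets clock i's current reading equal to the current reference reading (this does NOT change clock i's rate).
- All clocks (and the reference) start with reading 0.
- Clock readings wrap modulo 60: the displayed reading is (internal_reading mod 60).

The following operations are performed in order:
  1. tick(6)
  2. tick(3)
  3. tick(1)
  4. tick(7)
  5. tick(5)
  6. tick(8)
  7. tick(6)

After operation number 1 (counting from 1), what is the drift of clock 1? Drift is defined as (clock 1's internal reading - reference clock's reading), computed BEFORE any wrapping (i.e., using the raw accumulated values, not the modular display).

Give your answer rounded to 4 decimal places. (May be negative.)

Answer: 0.6000

Derivation:
After op 1 tick(6): ref=6.0000 raw=[9.0000 6.6000 6.6000 12.0000]
Drift of clock 1 after op 1: 6.6000 - 6.0000 = 0.6000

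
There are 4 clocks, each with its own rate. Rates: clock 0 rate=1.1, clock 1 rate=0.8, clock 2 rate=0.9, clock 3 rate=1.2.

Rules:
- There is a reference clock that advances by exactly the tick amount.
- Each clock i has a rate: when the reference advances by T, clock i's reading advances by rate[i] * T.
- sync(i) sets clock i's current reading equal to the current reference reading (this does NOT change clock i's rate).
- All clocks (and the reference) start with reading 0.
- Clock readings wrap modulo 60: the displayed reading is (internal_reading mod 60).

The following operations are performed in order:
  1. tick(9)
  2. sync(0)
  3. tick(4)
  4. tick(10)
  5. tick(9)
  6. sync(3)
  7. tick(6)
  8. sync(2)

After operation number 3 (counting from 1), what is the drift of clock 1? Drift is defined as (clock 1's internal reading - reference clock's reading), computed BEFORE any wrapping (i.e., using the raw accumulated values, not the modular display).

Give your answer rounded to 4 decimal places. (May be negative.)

Answer: -2.6000

Derivation:
After op 1 tick(9): ref=9.0000 raw=[9.9000 7.2000 8.1000 10.8000]
After op 2 sync(0): ref=9.0000 raw=[9.0000 7.2000 8.1000 10.8000]
After op 3 tick(4): ref=13.0000 raw=[13.4000 10.4000 11.7000 15.6000]
Drift of clock 1 after op 3: 10.4000 - 13.0000 = -2.6000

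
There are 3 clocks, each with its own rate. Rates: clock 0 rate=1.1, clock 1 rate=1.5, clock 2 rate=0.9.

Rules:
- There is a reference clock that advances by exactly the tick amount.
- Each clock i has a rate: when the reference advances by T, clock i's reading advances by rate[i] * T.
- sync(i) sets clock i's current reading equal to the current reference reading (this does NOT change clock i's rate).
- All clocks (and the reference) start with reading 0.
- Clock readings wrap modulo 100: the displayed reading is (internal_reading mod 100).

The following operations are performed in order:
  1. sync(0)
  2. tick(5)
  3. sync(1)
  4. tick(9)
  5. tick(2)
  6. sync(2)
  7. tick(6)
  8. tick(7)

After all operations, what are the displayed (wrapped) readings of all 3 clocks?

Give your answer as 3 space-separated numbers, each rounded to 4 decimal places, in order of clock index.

After op 1 sync(0): ref=0.0000 raw=[0.0000 0.0000 0.0000]
After op 2 tick(5): ref=5.0000 raw=[5.5000 7.5000 4.5000]
After op 3 sync(1): ref=5.0000 raw=[5.5000 5.0000 4.5000]
After op 4 tick(9): ref=14.0000 raw=[15.4000 18.5000 12.6000]
After op 5 tick(2): ref=16.0000 raw=[17.6000 21.5000 14.4000]
After op 6 sync(2): ref=16.0000 raw=[17.6000 21.5000 16.0000]
After op 7 tick(6): ref=22.0000 raw=[24.2000 30.5000 21.4000]
After op 8 tick(7): ref=29.0000 raw=[31.9000 41.0000 27.7000]
Wrap final raw readings (mod 100): 31.9000 mod 100 = 31.9000; 41.0000 mod 100 = 41.0000; 27.7000 mod 100 = 27.7000

Answer: 31.9000 41.0000 27.7000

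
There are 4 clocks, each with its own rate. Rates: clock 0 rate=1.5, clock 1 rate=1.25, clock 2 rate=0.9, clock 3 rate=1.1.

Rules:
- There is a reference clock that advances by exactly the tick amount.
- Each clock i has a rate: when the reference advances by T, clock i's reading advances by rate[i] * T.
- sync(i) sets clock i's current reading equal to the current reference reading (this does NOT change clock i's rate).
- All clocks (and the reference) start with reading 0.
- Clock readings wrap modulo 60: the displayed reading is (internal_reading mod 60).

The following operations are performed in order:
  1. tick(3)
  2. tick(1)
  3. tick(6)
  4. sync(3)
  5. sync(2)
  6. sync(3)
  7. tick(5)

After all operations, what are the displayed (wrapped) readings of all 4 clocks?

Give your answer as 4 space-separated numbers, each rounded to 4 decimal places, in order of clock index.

Answer: 22.5000 18.7500 14.5000 15.5000

Derivation:
After op 1 tick(3): ref=3.0000 raw=[4.5000 3.7500 2.7000 3.3000]
After op 2 tick(1): ref=4.0000 raw=[6.0000 5.0000 3.6000 4.4000]
After op 3 tick(6): ref=10.0000 raw=[15.0000 12.5000 9.0000 11.0000]
After op 4 sync(3): ref=10.0000 raw=[15.0000 12.5000 9.0000 10.0000]
After op 5 sync(2): ref=10.0000 raw=[15.0000 12.5000 10.0000 10.0000]
After op 6 sync(3): ref=10.0000 raw=[15.0000 12.5000 10.0000 10.0000]
After op 7 tick(5): ref=15.0000 raw=[22.5000 18.7500 14.5000 15.5000]
Wrap final raw readings (mod 60): 22.5000 mod 60 = 22.5000; 18.7500 mod 60 = 18.7500; 14.5000 mod 60 = 14.5000; 15.5000 mod 60 = 15.5000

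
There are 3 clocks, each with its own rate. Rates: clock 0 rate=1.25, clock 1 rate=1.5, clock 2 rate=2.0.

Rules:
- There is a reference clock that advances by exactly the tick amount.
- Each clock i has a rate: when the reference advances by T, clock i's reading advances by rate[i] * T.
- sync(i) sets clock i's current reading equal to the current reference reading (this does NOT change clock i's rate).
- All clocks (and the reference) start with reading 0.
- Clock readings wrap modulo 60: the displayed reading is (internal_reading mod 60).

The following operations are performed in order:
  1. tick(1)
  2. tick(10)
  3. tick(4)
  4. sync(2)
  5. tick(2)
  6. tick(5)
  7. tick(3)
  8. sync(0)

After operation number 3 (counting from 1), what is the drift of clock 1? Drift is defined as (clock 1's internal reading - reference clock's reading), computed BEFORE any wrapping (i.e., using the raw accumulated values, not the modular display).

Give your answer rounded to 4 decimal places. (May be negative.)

After op 1 tick(1): ref=1.0000 raw=[1.2500 1.5000 2.0000]
After op 2 tick(10): ref=11.0000 raw=[13.7500 16.5000 22.0000]
After op 3 tick(4): ref=15.0000 raw=[18.7500 22.5000 30.0000]
Drift of clock 1 after op 3: 22.5000 - 15.0000 = 7.5000

Answer: 7.5000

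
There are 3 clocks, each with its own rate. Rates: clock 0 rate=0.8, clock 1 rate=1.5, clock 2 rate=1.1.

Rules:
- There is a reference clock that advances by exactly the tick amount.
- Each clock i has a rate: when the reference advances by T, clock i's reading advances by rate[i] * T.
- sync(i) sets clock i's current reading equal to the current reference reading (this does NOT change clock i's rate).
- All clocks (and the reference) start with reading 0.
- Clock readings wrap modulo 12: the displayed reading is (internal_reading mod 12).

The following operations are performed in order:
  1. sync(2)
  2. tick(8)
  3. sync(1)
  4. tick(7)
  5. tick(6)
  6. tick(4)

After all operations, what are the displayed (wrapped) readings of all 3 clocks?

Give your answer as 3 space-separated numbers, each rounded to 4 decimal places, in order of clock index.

Answer: 8.0000 9.5000 3.5000

Derivation:
After op 1 sync(2): ref=0.0000 raw=[0.0000 0.0000 0.0000]
After op 2 tick(8): ref=8.0000 raw=[6.4000 12.0000 8.8000]
After op 3 sync(1): ref=8.0000 raw=[6.4000 8.0000 8.8000]
After op 4 tick(7): ref=15.0000 raw=[12.0000 18.5000 16.5000]
After op 5 tick(6): ref=21.0000 raw=[16.8000 27.5000 23.1000]
After op 6 tick(4): ref=25.0000 raw=[20.0000 33.5000 27.5000]
Wrap final raw readings (mod 12): 20.0000 mod 12 = 8.0000; 33.5000 mod 12 = 9.5000; 27.5000 mod 12 = 3.5000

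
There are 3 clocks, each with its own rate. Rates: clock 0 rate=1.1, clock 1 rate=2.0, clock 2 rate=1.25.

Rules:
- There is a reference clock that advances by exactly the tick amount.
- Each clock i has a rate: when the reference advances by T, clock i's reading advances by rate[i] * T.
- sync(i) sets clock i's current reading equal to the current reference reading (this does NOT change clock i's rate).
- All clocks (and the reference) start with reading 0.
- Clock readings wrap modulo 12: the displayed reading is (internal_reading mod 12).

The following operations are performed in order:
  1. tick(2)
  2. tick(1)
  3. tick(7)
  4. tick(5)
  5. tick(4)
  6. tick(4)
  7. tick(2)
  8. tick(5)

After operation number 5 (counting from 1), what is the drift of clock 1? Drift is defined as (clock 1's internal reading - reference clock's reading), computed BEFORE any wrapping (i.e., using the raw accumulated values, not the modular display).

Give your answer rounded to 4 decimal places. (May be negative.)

Answer: 19.0000

Derivation:
After op 1 tick(2): ref=2.0000 raw=[2.2000 4.0000 2.5000]
After op 2 tick(1): ref=3.0000 raw=[3.3000 6.0000 3.7500]
After op 3 tick(7): ref=10.0000 raw=[11.0000 20.0000 12.5000]
After op 4 tick(5): ref=15.0000 raw=[16.5000 30.0000 18.7500]
After op 5 tick(4): ref=19.0000 raw=[20.9000 38.0000 23.7500]
Drift of clock 1 after op 5: 38.0000 - 19.0000 = 19.0000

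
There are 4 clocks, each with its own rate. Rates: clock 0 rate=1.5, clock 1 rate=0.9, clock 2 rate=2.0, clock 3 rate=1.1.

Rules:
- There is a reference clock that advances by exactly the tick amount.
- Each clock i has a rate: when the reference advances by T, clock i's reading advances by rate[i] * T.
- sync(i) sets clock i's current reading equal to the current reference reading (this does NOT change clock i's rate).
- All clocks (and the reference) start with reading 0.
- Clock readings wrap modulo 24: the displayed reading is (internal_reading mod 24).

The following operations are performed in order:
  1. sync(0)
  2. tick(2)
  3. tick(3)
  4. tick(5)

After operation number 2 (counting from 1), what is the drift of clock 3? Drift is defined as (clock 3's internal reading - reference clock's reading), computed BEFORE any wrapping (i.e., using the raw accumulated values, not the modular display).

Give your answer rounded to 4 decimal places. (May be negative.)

After op 1 sync(0): ref=0.0000 raw=[0.0000 0.0000 0.0000 0.0000]
After op 2 tick(2): ref=2.0000 raw=[3.0000 1.8000 4.0000 2.2000]
Drift of clock 3 after op 2: 2.2000 - 2.0000 = 0.2000

Answer: 0.2000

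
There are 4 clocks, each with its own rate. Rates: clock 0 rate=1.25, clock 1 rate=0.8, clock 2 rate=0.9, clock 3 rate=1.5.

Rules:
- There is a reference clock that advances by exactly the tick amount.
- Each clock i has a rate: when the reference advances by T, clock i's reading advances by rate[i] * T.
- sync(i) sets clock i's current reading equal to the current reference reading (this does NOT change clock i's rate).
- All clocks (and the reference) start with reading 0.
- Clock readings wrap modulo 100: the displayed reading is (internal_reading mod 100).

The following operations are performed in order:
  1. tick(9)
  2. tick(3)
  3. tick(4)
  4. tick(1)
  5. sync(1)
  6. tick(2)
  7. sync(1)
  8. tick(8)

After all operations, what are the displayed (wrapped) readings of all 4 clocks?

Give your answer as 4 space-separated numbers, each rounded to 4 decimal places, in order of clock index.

After op 1 tick(9): ref=9.0000 raw=[11.2500 7.2000 8.1000 13.5000]
After op 2 tick(3): ref=12.0000 raw=[15.0000 9.6000 10.8000 18.0000]
After op 3 tick(4): ref=16.0000 raw=[20.0000 12.8000 14.4000 24.0000]
After op 4 tick(1): ref=17.0000 raw=[21.2500 13.6000 15.3000 25.5000]
After op 5 sync(1): ref=17.0000 raw=[21.2500 17.0000 15.3000 25.5000]
After op 6 tick(2): ref=19.0000 raw=[23.7500 18.6000 17.1000 28.5000]
After op 7 sync(1): ref=19.0000 raw=[23.7500 19.0000 17.1000 28.5000]
After op 8 tick(8): ref=27.0000 raw=[33.7500 25.4000 24.3000 40.5000]
Wrap final raw readings (mod 100): 33.7500 mod 100 = 33.7500; 25.4000 mod 100 = 25.4000; 24.3000 mod 100 = 24.3000; 40.5000 mod 100 = 40.5000

Answer: 33.7500 25.4000 24.3000 40.5000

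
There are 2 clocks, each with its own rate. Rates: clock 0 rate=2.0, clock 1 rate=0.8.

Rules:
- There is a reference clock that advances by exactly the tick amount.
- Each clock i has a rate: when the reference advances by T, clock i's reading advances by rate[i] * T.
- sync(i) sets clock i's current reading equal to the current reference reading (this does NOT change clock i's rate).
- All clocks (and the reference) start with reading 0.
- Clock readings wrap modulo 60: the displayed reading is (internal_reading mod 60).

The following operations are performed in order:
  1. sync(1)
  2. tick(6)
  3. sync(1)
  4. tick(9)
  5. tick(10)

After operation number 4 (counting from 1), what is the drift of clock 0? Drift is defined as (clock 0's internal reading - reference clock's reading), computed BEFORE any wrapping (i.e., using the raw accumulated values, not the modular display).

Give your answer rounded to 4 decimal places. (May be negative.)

After op 1 sync(1): ref=0.0000 raw=[0.0000 0.0000]
After op 2 tick(6): ref=6.0000 raw=[12.0000 4.8000]
After op 3 sync(1): ref=6.0000 raw=[12.0000 6.0000]
After op 4 tick(9): ref=15.0000 raw=[30.0000 13.2000]
Drift of clock 0 after op 4: 30.0000 - 15.0000 = 15.0000

Answer: 15.0000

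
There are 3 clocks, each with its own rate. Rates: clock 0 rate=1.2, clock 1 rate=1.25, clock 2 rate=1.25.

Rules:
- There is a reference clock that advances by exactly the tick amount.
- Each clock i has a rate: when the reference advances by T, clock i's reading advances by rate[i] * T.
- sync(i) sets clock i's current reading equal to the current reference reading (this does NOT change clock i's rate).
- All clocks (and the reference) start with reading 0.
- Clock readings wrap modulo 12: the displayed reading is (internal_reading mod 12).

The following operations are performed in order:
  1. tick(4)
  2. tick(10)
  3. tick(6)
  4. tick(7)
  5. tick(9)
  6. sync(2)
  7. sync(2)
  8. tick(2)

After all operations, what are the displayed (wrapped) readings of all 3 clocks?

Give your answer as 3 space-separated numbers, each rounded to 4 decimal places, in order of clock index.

After op 1 tick(4): ref=4.0000 raw=[4.8000 5.0000 5.0000]
After op 2 tick(10): ref=14.0000 raw=[16.8000 17.5000 17.5000]
After op 3 tick(6): ref=20.0000 raw=[24.0000 25.0000 25.0000]
After op 4 tick(7): ref=27.0000 raw=[32.4000 33.7500 33.7500]
After op 5 tick(9): ref=36.0000 raw=[43.2000 45.0000 45.0000]
After op 6 sync(2): ref=36.0000 raw=[43.2000 45.0000 36.0000]
After op 7 sync(2): ref=36.0000 raw=[43.2000 45.0000 36.0000]
After op 8 tick(2): ref=38.0000 raw=[45.6000 47.5000 38.5000]
Wrap final raw readings (mod 12): 45.6000 mod 12 = 9.6000; 47.5000 mod 12 = 11.5000; 38.5000 mod 12 = 2.5000

Answer: 9.6000 11.5000 2.5000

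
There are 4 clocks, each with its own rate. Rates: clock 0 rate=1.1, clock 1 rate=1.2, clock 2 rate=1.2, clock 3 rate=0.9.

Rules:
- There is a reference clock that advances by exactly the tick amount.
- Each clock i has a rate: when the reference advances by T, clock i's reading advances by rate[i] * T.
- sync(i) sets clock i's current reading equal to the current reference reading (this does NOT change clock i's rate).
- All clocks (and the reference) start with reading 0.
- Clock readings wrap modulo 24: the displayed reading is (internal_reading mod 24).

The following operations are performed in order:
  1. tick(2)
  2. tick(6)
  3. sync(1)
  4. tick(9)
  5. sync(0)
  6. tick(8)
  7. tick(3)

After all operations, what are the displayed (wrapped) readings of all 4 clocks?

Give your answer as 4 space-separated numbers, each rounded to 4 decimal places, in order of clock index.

After op 1 tick(2): ref=2.0000 raw=[2.2000 2.4000 2.4000 1.8000]
After op 2 tick(6): ref=8.0000 raw=[8.8000 9.6000 9.6000 7.2000]
After op 3 sync(1): ref=8.0000 raw=[8.8000 8.0000 9.6000 7.2000]
After op 4 tick(9): ref=17.0000 raw=[18.7000 18.8000 20.4000 15.3000]
After op 5 sync(0): ref=17.0000 raw=[17.0000 18.8000 20.4000 15.3000]
After op 6 tick(8): ref=25.0000 raw=[25.8000 28.4000 30.0000 22.5000]
After op 7 tick(3): ref=28.0000 raw=[29.1000 32.0000 33.6000 25.2000]
Wrap final raw readings (mod 24): 29.1000 mod 24 = 5.1000; 32.0000 mod 24 = 8.0000; 33.6000 mod 24 = 9.6000; 25.2000 mod 24 = 1.2000

Answer: 5.1000 8.0000 9.6000 1.2000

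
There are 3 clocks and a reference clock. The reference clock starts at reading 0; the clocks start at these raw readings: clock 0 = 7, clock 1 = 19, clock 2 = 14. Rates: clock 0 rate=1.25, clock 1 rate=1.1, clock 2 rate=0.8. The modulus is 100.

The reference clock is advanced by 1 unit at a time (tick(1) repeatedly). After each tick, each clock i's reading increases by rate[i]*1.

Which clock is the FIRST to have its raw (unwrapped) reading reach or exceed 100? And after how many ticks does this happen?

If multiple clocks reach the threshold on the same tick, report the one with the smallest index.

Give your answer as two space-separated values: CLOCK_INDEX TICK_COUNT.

Answer: 1 74

Derivation:
clock 0: start=7, rate=1.25, needs 100-7 = 93; ticks = ceil(93/1.25) = ceil(74.4000) = 75; reading at tick 75 = 7 + 1.25*75 = 100.7500
clock 1: start=19, rate=1.1, needs 100-19 = 81; ticks = ceil(81/1.1) = ceil(73.6364) = 74; reading at tick 74 = 19 + 1.1*74 = 100.4000
clock 2: start=14, rate=0.8, needs 100-14 = 86; ticks = ceil(86/0.8) = ceil(107.5000) = 108; reading at tick 108 = 14 + 0.8*108 = 100.4000
Minimum tick count = 74; winners = [1]; smallest index = 1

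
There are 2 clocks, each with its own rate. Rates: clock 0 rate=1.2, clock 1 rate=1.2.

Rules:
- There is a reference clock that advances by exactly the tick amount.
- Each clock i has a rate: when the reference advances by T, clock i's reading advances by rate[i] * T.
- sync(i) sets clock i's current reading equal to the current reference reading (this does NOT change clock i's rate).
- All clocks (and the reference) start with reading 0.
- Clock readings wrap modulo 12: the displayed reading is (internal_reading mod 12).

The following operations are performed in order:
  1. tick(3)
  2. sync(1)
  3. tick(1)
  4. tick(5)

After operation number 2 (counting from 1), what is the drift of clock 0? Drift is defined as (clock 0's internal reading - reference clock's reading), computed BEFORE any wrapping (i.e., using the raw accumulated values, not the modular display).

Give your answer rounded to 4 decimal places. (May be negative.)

Answer: 0.6000

Derivation:
After op 1 tick(3): ref=3.0000 raw=[3.6000 3.6000]
After op 2 sync(1): ref=3.0000 raw=[3.6000 3.0000]
Drift of clock 0 after op 2: 3.6000 - 3.0000 = 0.6000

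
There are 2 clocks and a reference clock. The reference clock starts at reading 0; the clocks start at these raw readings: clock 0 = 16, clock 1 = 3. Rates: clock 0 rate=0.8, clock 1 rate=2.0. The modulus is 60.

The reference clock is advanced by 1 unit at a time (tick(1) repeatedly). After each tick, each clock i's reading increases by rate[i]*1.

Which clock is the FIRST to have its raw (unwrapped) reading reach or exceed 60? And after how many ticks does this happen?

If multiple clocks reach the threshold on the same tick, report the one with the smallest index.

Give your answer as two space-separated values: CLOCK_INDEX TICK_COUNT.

clock 0: start=16, rate=0.8, needs 60-16 = 44; ticks = ceil(44/0.8) = ceil(55.0000) = 55; reading at tick 55 = 16 + 0.8*55 = 60.0000
clock 1: start=3, rate=2.0, needs 60-3 = 57; ticks = ceil(57/2.0) = ceil(28.5000) = 29; reading at tick 29 = 3 + 2.0*29 = 61.0000
Minimum tick count = 29; winners = [1]; smallest index = 1

Answer: 1 29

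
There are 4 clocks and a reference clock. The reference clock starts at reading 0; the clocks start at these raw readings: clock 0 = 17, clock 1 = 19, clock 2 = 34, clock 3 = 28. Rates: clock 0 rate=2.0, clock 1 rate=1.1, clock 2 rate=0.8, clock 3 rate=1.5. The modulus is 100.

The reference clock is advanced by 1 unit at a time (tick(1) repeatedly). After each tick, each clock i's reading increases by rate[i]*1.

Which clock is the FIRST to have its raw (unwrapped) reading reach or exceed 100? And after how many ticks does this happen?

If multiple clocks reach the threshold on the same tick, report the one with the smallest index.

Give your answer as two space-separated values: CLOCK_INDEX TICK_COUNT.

clock 0: start=17, rate=2.0, needs 100-17 = 83; ticks = ceil(83/2.0) = ceil(41.5000) = 42; reading at tick 42 = 17 + 2.0*42 = 101.0000
clock 1: start=19, rate=1.1, needs 100-19 = 81; ticks = ceil(81/1.1) = ceil(73.6364) = 74; reading at tick 74 = 19 + 1.1*74 = 100.4000
clock 2: start=34, rate=0.8, needs 100-34 = 66; ticks = ceil(66/0.8) = ceil(82.5000) = 83; reading at tick 83 = 34 + 0.8*83 = 100.4000
clock 3: start=28, rate=1.5, needs 100-28 = 72; ticks = ceil(72/1.5) = ceil(48.0000) = 48; reading at tick 48 = 28 + 1.5*48 = 100.0000
Minimum tick count = 42; winners = [0]; smallest index = 0

Answer: 0 42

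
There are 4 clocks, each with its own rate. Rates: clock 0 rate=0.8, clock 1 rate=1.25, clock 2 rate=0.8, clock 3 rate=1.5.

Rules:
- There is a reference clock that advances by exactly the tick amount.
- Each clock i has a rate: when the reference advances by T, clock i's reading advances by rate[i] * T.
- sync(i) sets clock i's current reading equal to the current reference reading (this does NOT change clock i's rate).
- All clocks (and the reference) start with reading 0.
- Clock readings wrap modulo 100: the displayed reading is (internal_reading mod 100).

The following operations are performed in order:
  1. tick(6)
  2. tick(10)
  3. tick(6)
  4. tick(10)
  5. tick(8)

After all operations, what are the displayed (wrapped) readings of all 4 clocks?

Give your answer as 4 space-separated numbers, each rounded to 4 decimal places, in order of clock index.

After op 1 tick(6): ref=6.0000 raw=[4.8000 7.5000 4.8000 9.0000]
After op 2 tick(10): ref=16.0000 raw=[12.8000 20.0000 12.8000 24.0000]
After op 3 tick(6): ref=22.0000 raw=[17.6000 27.5000 17.6000 33.0000]
After op 4 tick(10): ref=32.0000 raw=[25.6000 40.0000 25.6000 48.0000]
After op 5 tick(8): ref=40.0000 raw=[32.0000 50.0000 32.0000 60.0000]
Wrap final raw readings (mod 100): 32.0000 mod 100 = 32.0000; 50.0000 mod 100 = 50.0000; 32.0000 mod 100 = 32.0000; 60.0000 mod 100 = 60.0000

Answer: 32.0000 50.0000 32.0000 60.0000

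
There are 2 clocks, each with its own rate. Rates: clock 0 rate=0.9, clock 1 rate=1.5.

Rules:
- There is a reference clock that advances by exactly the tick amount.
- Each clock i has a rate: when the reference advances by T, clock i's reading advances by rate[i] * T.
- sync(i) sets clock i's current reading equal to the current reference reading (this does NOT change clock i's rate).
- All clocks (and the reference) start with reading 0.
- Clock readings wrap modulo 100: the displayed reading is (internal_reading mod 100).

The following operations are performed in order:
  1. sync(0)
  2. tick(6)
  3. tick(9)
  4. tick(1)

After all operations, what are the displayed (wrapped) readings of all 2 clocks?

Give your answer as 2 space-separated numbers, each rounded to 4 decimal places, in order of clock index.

After op 1 sync(0): ref=0.0000 raw=[0.0000 0.0000]
After op 2 tick(6): ref=6.0000 raw=[5.4000 9.0000]
After op 3 tick(9): ref=15.0000 raw=[13.5000 22.5000]
After op 4 tick(1): ref=16.0000 raw=[14.4000 24.0000]
Wrap final raw readings (mod 100): 14.4000 mod 100 = 14.4000; 24.0000 mod 100 = 24.0000

Answer: 14.4000 24.0000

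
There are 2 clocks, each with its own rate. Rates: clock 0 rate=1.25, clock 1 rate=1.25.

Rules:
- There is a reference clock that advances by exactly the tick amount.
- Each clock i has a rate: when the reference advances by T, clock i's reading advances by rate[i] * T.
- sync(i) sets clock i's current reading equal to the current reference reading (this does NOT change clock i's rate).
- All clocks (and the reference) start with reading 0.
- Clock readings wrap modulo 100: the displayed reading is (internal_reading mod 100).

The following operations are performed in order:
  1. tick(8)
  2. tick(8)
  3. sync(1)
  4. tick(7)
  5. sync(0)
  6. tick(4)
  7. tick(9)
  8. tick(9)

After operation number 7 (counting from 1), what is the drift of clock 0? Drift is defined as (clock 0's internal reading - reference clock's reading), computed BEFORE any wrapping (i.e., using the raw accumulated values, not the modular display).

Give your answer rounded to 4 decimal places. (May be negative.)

After op 1 tick(8): ref=8.0000 raw=[10.0000 10.0000]
After op 2 tick(8): ref=16.0000 raw=[20.0000 20.0000]
After op 3 sync(1): ref=16.0000 raw=[20.0000 16.0000]
After op 4 tick(7): ref=23.0000 raw=[28.7500 24.7500]
After op 5 sync(0): ref=23.0000 raw=[23.0000 24.7500]
After op 6 tick(4): ref=27.0000 raw=[28.0000 29.7500]
After op 7 tick(9): ref=36.0000 raw=[39.2500 41.0000]
Drift of clock 0 after op 7: 39.2500 - 36.0000 = 3.2500

Answer: 3.2500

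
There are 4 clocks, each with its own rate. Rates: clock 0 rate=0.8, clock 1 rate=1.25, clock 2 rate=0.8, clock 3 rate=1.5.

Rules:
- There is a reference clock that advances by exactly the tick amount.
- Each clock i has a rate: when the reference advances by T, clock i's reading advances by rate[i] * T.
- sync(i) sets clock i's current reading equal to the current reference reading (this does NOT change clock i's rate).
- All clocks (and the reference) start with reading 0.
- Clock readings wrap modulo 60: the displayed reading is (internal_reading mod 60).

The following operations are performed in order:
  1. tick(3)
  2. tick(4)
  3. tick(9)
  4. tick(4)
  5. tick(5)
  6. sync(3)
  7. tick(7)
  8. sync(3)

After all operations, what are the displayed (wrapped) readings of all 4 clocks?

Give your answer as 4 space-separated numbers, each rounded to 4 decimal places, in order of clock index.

Answer: 25.6000 40.0000 25.6000 32.0000

Derivation:
After op 1 tick(3): ref=3.0000 raw=[2.4000 3.7500 2.4000 4.5000]
After op 2 tick(4): ref=7.0000 raw=[5.6000 8.7500 5.6000 10.5000]
After op 3 tick(9): ref=16.0000 raw=[12.8000 20.0000 12.8000 24.0000]
After op 4 tick(4): ref=20.0000 raw=[16.0000 25.0000 16.0000 30.0000]
After op 5 tick(5): ref=25.0000 raw=[20.0000 31.2500 20.0000 37.5000]
After op 6 sync(3): ref=25.0000 raw=[20.0000 31.2500 20.0000 25.0000]
After op 7 tick(7): ref=32.0000 raw=[25.6000 40.0000 25.6000 35.5000]
After op 8 sync(3): ref=32.0000 raw=[25.6000 40.0000 25.6000 32.0000]
Wrap final raw readings (mod 60): 25.6000 mod 60 = 25.6000; 40.0000 mod 60 = 40.0000; 25.6000 mod 60 = 25.6000; 32.0000 mod 60 = 32.0000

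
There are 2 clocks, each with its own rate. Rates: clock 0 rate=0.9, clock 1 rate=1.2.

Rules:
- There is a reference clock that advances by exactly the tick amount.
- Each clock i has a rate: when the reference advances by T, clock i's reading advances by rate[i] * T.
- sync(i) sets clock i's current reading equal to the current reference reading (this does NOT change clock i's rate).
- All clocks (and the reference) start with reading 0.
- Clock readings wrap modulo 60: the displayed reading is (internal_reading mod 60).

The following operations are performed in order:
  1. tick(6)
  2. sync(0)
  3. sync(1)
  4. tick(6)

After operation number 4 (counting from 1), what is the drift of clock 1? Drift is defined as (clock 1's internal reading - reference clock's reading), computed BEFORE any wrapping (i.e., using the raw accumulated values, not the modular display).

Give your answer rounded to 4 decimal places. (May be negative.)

After op 1 tick(6): ref=6.0000 raw=[5.4000 7.2000]
After op 2 sync(0): ref=6.0000 raw=[6.0000 7.2000]
After op 3 sync(1): ref=6.0000 raw=[6.0000 6.0000]
After op 4 tick(6): ref=12.0000 raw=[11.4000 13.2000]
Drift of clock 1 after op 4: 13.2000 - 12.0000 = 1.2000

Answer: 1.2000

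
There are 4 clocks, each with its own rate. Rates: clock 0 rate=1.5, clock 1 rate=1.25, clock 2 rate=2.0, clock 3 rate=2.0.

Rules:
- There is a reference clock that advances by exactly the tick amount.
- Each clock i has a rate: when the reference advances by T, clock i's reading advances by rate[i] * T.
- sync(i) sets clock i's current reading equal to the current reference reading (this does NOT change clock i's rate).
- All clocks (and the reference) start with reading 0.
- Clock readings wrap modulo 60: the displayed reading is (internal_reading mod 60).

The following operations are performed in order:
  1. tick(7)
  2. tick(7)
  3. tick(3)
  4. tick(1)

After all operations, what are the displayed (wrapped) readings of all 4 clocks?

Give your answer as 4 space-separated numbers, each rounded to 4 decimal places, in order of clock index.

Answer: 27.0000 22.5000 36.0000 36.0000

Derivation:
After op 1 tick(7): ref=7.0000 raw=[10.5000 8.7500 14.0000 14.0000]
After op 2 tick(7): ref=14.0000 raw=[21.0000 17.5000 28.0000 28.0000]
After op 3 tick(3): ref=17.0000 raw=[25.5000 21.2500 34.0000 34.0000]
After op 4 tick(1): ref=18.0000 raw=[27.0000 22.5000 36.0000 36.0000]
Wrap final raw readings (mod 60): 27.0000 mod 60 = 27.0000; 22.5000 mod 60 = 22.5000; 36.0000 mod 60 = 36.0000; 36.0000 mod 60 = 36.0000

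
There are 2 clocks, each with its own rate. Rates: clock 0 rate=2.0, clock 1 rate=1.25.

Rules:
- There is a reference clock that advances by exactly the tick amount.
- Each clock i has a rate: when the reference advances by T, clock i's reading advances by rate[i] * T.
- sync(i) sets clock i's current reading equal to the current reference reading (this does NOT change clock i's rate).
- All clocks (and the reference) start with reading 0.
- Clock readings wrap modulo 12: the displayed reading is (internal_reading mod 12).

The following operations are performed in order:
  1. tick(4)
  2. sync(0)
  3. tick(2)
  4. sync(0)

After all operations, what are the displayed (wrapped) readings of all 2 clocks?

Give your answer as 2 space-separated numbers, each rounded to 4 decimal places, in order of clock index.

Answer: 6.0000 7.5000

Derivation:
After op 1 tick(4): ref=4.0000 raw=[8.0000 5.0000]
After op 2 sync(0): ref=4.0000 raw=[4.0000 5.0000]
After op 3 tick(2): ref=6.0000 raw=[8.0000 7.5000]
After op 4 sync(0): ref=6.0000 raw=[6.0000 7.5000]
Wrap final raw readings (mod 12): 6.0000 mod 12 = 6.0000; 7.5000 mod 12 = 7.5000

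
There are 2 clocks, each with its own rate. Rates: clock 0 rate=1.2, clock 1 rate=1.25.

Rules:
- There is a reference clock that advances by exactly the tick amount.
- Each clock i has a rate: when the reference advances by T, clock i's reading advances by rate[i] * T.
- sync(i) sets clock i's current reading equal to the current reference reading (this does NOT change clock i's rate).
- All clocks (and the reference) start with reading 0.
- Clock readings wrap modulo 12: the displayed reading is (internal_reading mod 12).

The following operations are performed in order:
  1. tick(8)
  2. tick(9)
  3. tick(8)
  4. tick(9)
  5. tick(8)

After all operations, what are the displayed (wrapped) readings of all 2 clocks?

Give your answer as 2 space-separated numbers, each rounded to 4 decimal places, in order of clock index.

After op 1 tick(8): ref=8.0000 raw=[9.6000 10.0000]
After op 2 tick(9): ref=17.0000 raw=[20.4000 21.2500]
After op 3 tick(8): ref=25.0000 raw=[30.0000 31.2500]
After op 4 tick(9): ref=34.0000 raw=[40.8000 42.5000]
After op 5 tick(8): ref=42.0000 raw=[50.4000 52.5000]
Wrap final raw readings (mod 12): 50.4000 mod 12 = 2.4000; 52.5000 mod 12 = 4.5000

Answer: 2.4000 4.5000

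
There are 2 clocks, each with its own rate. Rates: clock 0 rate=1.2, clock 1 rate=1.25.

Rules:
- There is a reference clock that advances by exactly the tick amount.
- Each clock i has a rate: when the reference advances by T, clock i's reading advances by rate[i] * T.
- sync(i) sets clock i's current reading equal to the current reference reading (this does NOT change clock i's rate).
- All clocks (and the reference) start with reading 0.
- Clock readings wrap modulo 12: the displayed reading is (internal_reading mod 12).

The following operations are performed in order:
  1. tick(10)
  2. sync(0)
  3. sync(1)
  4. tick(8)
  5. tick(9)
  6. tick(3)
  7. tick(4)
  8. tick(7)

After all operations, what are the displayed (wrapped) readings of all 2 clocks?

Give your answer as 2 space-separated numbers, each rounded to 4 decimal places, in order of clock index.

Answer: 11.2000 0.7500

Derivation:
After op 1 tick(10): ref=10.0000 raw=[12.0000 12.5000]
After op 2 sync(0): ref=10.0000 raw=[10.0000 12.5000]
After op 3 sync(1): ref=10.0000 raw=[10.0000 10.0000]
After op 4 tick(8): ref=18.0000 raw=[19.6000 20.0000]
After op 5 tick(9): ref=27.0000 raw=[30.4000 31.2500]
After op 6 tick(3): ref=30.0000 raw=[34.0000 35.0000]
After op 7 tick(4): ref=34.0000 raw=[38.8000 40.0000]
After op 8 tick(7): ref=41.0000 raw=[47.2000 48.7500]
Wrap final raw readings (mod 12): 47.2000 mod 12 = 11.2000; 48.7500 mod 12 = 0.7500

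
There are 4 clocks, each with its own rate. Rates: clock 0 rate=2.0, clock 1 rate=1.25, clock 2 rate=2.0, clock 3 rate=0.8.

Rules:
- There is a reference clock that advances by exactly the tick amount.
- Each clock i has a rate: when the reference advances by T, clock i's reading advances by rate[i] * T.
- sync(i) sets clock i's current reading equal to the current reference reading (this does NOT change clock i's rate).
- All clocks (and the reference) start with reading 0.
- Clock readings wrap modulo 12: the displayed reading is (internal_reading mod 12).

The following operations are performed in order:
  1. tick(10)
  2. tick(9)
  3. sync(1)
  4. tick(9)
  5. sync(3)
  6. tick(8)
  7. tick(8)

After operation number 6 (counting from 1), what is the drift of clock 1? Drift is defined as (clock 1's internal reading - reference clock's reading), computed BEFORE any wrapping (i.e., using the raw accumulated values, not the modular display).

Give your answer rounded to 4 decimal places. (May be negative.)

After op 1 tick(10): ref=10.0000 raw=[20.0000 12.5000 20.0000 8.0000]
After op 2 tick(9): ref=19.0000 raw=[38.0000 23.7500 38.0000 15.2000]
After op 3 sync(1): ref=19.0000 raw=[38.0000 19.0000 38.0000 15.2000]
After op 4 tick(9): ref=28.0000 raw=[56.0000 30.2500 56.0000 22.4000]
After op 5 sync(3): ref=28.0000 raw=[56.0000 30.2500 56.0000 28.0000]
After op 6 tick(8): ref=36.0000 raw=[72.0000 40.2500 72.0000 34.4000]
Drift of clock 1 after op 6: 40.2500 - 36.0000 = 4.2500

Answer: 4.2500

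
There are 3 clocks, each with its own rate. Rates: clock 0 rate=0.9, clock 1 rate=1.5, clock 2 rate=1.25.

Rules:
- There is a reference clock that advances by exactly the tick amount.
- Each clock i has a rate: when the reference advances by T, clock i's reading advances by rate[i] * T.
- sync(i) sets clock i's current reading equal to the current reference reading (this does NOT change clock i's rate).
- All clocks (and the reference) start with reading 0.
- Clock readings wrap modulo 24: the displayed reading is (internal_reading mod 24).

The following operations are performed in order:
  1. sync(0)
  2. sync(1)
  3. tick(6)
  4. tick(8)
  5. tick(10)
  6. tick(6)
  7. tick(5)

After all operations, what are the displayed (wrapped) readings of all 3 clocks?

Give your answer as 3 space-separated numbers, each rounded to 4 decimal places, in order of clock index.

Answer: 7.5000 4.5000 19.7500

Derivation:
After op 1 sync(0): ref=0.0000 raw=[0.0000 0.0000 0.0000]
After op 2 sync(1): ref=0.0000 raw=[0.0000 0.0000 0.0000]
After op 3 tick(6): ref=6.0000 raw=[5.4000 9.0000 7.5000]
After op 4 tick(8): ref=14.0000 raw=[12.6000 21.0000 17.5000]
After op 5 tick(10): ref=24.0000 raw=[21.6000 36.0000 30.0000]
After op 6 tick(6): ref=30.0000 raw=[27.0000 45.0000 37.5000]
After op 7 tick(5): ref=35.0000 raw=[31.5000 52.5000 43.7500]
Wrap final raw readings (mod 24): 31.5000 mod 24 = 7.5000; 52.5000 mod 24 = 4.5000; 43.7500 mod 24 = 19.7500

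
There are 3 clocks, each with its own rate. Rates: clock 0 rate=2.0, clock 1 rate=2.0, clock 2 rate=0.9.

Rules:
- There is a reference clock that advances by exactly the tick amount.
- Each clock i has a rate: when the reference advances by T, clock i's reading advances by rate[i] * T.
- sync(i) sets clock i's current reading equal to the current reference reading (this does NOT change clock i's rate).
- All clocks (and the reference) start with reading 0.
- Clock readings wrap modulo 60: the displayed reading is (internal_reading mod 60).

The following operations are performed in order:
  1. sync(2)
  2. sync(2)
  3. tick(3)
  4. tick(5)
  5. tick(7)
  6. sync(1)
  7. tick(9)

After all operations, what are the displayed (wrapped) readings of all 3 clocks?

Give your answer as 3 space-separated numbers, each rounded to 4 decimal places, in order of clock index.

Answer: 48.0000 33.0000 21.6000

Derivation:
After op 1 sync(2): ref=0.0000 raw=[0.0000 0.0000 0.0000]
After op 2 sync(2): ref=0.0000 raw=[0.0000 0.0000 0.0000]
After op 3 tick(3): ref=3.0000 raw=[6.0000 6.0000 2.7000]
After op 4 tick(5): ref=8.0000 raw=[16.0000 16.0000 7.2000]
After op 5 tick(7): ref=15.0000 raw=[30.0000 30.0000 13.5000]
After op 6 sync(1): ref=15.0000 raw=[30.0000 15.0000 13.5000]
After op 7 tick(9): ref=24.0000 raw=[48.0000 33.0000 21.6000]
Wrap final raw readings (mod 60): 48.0000 mod 60 = 48.0000; 33.0000 mod 60 = 33.0000; 21.6000 mod 60 = 21.6000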